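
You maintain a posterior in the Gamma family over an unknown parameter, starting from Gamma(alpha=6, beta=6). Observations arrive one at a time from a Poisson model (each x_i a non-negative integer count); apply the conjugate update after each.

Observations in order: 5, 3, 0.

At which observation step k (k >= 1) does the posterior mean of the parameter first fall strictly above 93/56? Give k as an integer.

k = 2

obs 1: x=5 → posterior Gamma(11, 7)
obs 2: x=3 → posterior Gamma(14, 8)
obs 3: x=0 → posterior Gamma(14, 9)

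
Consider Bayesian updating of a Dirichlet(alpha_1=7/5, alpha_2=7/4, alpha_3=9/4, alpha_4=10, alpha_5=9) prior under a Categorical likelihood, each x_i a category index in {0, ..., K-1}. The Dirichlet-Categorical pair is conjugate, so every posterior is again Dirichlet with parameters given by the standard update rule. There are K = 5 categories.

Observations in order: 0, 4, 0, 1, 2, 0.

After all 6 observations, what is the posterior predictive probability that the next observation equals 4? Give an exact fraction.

obs 1: x=0 → posterior Dirichlet(12/5, 7/4, 9/4, 10, 9)
obs 2: x=4 → posterior Dirichlet(12/5, 7/4, 9/4, 10, 10)
obs 3: x=0 → posterior Dirichlet(17/5, 7/4, 9/4, 10, 10)
obs 4: x=1 → posterior Dirichlet(17/5, 11/4, 9/4, 10, 10)
obs 5: x=2 → posterior Dirichlet(17/5, 11/4, 13/4, 10, 10)
obs 6: x=0 → posterior Dirichlet(22/5, 11/4, 13/4, 10, 10)

25/76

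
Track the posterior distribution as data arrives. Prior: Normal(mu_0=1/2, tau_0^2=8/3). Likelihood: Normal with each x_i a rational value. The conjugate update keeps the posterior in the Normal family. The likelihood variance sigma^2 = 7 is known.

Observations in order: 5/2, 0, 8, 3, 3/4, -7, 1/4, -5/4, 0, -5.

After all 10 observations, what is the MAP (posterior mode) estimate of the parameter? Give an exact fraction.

41/202

obs 1: x=5/2 → posterior Normal(61/58, 56/29)
obs 2: x=0 → posterior Normal(61/74, 56/37)
obs 3: x=8 → posterior Normal(21/10, 56/45)
obs 4: x=3 → posterior Normal(237/106, 56/53)
obs 5: x=3/4 → posterior Normal(249/122, 56/61)
obs 6: x=-7 → posterior Normal(137/138, 56/69)
obs 7: x=1/4 → posterior Normal(141/154, 8/11)
obs 8: x=-5/4 → posterior Normal(121/170, 56/85)
obs 9: x=0 → posterior Normal(121/186, 56/93)
obs 10: x=-5 → posterior Normal(41/202, 56/101)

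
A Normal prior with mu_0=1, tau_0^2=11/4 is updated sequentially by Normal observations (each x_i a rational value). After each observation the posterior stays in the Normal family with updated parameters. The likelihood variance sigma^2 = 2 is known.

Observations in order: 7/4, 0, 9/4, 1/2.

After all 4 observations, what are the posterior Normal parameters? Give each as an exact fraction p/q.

obs 1: x=7/4 → posterior Normal(109/76, 22/19)
obs 2: x=0 → posterior Normal(109/120, 11/15)
obs 3: x=9/4 → posterior Normal(52/41, 22/41)
obs 4: x=1/2 → posterior Normal(115/104, 11/26)

mu_0=115/104, tau_0^2=11/26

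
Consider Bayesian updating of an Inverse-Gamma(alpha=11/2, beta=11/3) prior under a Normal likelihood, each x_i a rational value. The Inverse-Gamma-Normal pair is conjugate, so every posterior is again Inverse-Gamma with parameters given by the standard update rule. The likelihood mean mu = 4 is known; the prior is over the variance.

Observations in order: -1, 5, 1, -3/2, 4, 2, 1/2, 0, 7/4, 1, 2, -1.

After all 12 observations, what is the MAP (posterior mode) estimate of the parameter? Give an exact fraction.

7099/1200

obs 1: x=-1 → posterior Inverse-Gamma(6, 97/6)
obs 2: x=5 → posterior Inverse-Gamma(13/2, 50/3)
obs 3: x=1 → posterior Inverse-Gamma(7, 127/6)
obs 4: x=-3/2 → posterior Inverse-Gamma(15/2, 871/24)
obs 5: x=4 → posterior Inverse-Gamma(8, 871/24)
obs 6: x=2 → posterior Inverse-Gamma(17/2, 919/24)
obs 7: x=1/2 → posterior Inverse-Gamma(9, 533/12)
obs 8: x=0 → posterior Inverse-Gamma(19/2, 629/12)
obs 9: x=7/4 → posterior Inverse-Gamma(10, 5275/96)
obs 10: x=1 → posterior Inverse-Gamma(21/2, 5707/96)
obs 11: x=2 → posterior Inverse-Gamma(11, 5899/96)
obs 12: x=-1 → posterior Inverse-Gamma(23/2, 7099/96)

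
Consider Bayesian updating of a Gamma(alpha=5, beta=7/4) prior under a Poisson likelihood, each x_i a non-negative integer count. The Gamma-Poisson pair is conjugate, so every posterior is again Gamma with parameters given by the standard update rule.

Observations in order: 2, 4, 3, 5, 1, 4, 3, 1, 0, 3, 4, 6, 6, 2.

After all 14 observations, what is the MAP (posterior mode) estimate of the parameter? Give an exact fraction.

64/21

obs 1: x=2 → posterior Gamma(7, 11/4)
obs 2: x=4 → posterior Gamma(11, 15/4)
obs 3: x=3 → posterior Gamma(14, 19/4)
obs 4: x=5 → posterior Gamma(19, 23/4)
obs 5: x=1 → posterior Gamma(20, 27/4)
obs 6: x=4 → posterior Gamma(24, 31/4)
obs 7: x=3 → posterior Gamma(27, 35/4)
obs 8: x=1 → posterior Gamma(28, 39/4)
obs 9: x=0 → posterior Gamma(28, 43/4)
obs 10: x=3 → posterior Gamma(31, 47/4)
obs 11: x=4 → posterior Gamma(35, 51/4)
obs 12: x=6 → posterior Gamma(41, 55/4)
obs 13: x=6 → posterior Gamma(47, 59/4)
obs 14: x=2 → posterior Gamma(49, 63/4)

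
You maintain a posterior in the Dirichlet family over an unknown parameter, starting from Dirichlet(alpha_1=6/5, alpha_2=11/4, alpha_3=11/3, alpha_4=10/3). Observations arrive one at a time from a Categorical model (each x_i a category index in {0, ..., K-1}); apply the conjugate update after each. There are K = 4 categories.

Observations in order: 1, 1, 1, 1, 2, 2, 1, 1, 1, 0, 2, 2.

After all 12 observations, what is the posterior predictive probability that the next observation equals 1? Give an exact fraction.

obs 1: x=1 → posterior Dirichlet(6/5, 15/4, 11/3, 10/3)
obs 2: x=1 → posterior Dirichlet(6/5, 19/4, 11/3, 10/3)
obs 3: x=1 → posterior Dirichlet(6/5, 23/4, 11/3, 10/3)
obs 4: x=1 → posterior Dirichlet(6/5, 27/4, 11/3, 10/3)
obs 5: x=2 → posterior Dirichlet(6/5, 27/4, 14/3, 10/3)
obs 6: x=2 → posterior Dirichlet(6/5, 27/4, 17/3, 10/3)
obs 7: x=1 → posterior Dirichlet(6/5, 31/4, 17/3, 10/3)
obs 8: x=1 → posterior Dirichlet(6/5, 35/4, 17/3, 10/3)
obs 9: x=1 → posterior Dirichlet(6/5, 39/4, 17/3, 10/3)
obs 10: x=0 → posterior Dirichlet(11/5, 39/4, 17/3, 10/3)
obs 11: x=2 → posterior Dirichlet(11/5, 39/4, 20/3, 10/3)
obs 12: x=2 → posterior Dirichlet(11/5, 39/4, 23/3, 10/3)

65/153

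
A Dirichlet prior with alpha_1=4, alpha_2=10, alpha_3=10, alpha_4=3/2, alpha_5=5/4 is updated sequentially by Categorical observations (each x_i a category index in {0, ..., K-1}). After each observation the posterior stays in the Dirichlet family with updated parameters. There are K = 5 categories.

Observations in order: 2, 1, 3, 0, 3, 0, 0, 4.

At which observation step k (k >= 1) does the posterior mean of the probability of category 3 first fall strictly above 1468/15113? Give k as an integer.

obs 1: x=2 → posterior Dirichlet(4, 10, 11, 3/2, 5/4)
obs 2: x=1 → posterior Dirichlet(4, 11, 11, 3/2, 5/4)
obs 3: x=3 → posterior Dirichlet(4, 11, 11, 5/2, 5/4)
obs 4: x=0 → posterior Dirichlet(5, 11, 11, 5/2, 5/4)
obs 5: x=3 → posterior Dirichlet(5, 11, 11, 7/2, 5/4)
obs 6: x=0 → posterior Dirichlet(6, 11, 11, 7/2, 5/4)
obs 7: x=0 → posterior Dirichlet(7, 11, 11, 7/2, 5/4)
obs 8: x=4 → posterior Dirichlet(7, 11, 11, 7/2, 9/4)

k = 5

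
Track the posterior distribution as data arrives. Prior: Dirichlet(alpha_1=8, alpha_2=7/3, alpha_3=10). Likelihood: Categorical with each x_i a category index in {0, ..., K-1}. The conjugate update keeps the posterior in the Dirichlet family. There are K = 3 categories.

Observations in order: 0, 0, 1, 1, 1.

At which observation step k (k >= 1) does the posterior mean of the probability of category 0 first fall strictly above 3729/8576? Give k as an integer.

obs 1: x=0 → posterior Dirichlet(9, 7/3, 10)
obs 2: x=0 → posterior Dirichlet(10, 7/3, 10)
obs 3: x=1 → posterior Dirichlet(10, 10/3, 10)
obs 4: x=1 → posterior Dirichlet(10, 13/3, 10)
obs 5: x=1 → posterior Dirichlet(10, 16/3, 10)

k = 2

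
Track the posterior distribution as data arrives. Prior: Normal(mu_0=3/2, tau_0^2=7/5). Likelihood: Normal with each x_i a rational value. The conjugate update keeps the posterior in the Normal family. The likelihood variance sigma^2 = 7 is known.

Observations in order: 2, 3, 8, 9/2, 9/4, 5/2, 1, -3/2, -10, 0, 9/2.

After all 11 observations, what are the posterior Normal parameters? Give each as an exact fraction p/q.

obs 1: x=2 → posterior Normal(19/12, 7/6)
obs 2: x=3 → posterior Normal(25/14, 1)
obs 3: x=8 → posterior Normal(41/16, 7/8)
obs 4: x=9/2 → posterior Normal(25/9, 7/9)
obs 5: x=9/4 → posterior Normal(109/40, 7/10)
obs 6: x=5/2 → posterior Normal(119/44, 7/11)
obs 7: x=1 → posterior Normal(41/16, 7/12)
obs 8: x=-3/2 → posterior Normal(9/4, 7/13)
obs 9: x=-10 → posterior Normal(11/8, 1/2)
obs 10: x=0 → posterior Normal(77/60, 7/15)
obs 11: x=9/2 → posterior Normal(95/64, 7/16)

mu_0=95/64, tau_0^2=7/16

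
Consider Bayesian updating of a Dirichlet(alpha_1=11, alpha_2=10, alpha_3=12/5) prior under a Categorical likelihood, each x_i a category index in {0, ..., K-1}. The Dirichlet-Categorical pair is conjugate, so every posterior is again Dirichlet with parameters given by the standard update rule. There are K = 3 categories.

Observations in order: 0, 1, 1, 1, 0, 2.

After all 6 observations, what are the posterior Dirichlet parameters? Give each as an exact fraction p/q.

alpha_1=13, alpha_2=13, alpha_3=17/5

obs 1: x=0 → posterior Dirichlet(12, 10, 12/5)
obs 2: x=1 → posterior Dirichlet(12, 11, 12/5)
obs 3: x=1 → posterior Dirichlet(12, 12, 12/5)
obs 4: x=1 → posterior Dirichlet(12, 13, 12/5)
obs 5: x=0 → posterior Dirichlet(13, 13, 12/5)
obs 6: x=2 → posterior Dirichlet(13, 13, 17/5)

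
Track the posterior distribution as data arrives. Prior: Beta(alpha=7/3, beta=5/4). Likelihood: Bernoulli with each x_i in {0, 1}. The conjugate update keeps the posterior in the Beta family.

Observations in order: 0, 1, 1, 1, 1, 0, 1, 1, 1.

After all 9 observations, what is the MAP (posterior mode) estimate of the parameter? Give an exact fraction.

100/127

obs 1: x=0 → posterior Beta(7/3, 9/4)
obs 2: x=1 → posterior Beta(10/3, 9/4)
obs 3: x=1 → posterior Beta(13/3, 9/4)
obs 4: x=1 → posterior Beta(16/3, 9/4)
obs 5: x=1 → posterior Beta(19/3, 9/4)
obs 6: x=0 → posterior Beta(19/3, 13/4)
obs 7: x=1 → posterior Beta(22/3, 13/4)
obs 8: x=1 → posterior Beta(25/3, 13/4)
obs 9: x=1 → posterior Beta(28/3, 13/4)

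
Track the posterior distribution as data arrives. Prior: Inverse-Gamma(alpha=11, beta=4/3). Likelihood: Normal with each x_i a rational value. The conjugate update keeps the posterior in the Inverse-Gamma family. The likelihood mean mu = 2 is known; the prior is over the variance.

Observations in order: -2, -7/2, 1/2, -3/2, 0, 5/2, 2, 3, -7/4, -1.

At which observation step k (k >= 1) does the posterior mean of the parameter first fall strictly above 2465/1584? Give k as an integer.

k = 2

obs 1: x=-2 → posterior Inverse-Gamma(23/2, 28/3)
obs 2: x=-7/2 → posterior Inverse-Gamma(12, 587/24)
obs 3: x=1/2 → posterior Inverse-Gamma(25/2, 307/12)
obs 4: x=-3/2 → posterior Inverse-Gamma(13, 761/24)
obs 5: x=0 → posterior Inverse-Gamma(27/2, 809/24)
obs 6: x=5/2 → posterior Inverse-Gamma(14, 203/6)
obs 7: x=2 → posterior Inverse-Gamma(29/2, 203/6)
obs 8: x=3 → posterior Inverse-Gamma(15, 103/3)
obs 9: x=-7/4 → posterior Inverse-Gamma(31/2, 3971/96)
obs 10: x=-1 → posterior Inverse-Gamma(16, 4403/96)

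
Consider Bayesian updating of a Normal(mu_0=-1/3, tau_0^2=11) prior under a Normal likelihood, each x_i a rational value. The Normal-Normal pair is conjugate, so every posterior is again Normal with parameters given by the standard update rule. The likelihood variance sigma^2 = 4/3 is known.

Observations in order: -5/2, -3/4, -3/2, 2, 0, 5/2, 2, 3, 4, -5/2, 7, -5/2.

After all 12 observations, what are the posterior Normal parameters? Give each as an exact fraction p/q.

mu_0=4241/4800, tau_0^2=11/100

obs 1: x=-5/2 → posterior Normal(-503/222, 44/37)
obs 2: x=-3/4 → posterior Normal(-1303/840, 22/35)
obs 3: x=-3/2 → posterior Normal(-1897/1236, 44/103)
obs 4: x=2 → posterior Normal(-65/96, 11/34)
obs 5: x=0 → posterior Normal(-85/156, 44/169)
obs 6: x=5/2 → posterior Normal(-115/2424, 22/101)
obs 7: x=2 → posterior Normal(677/2820, 44/235)
obs 8: x=3 → posterior Normal(1865/3216, 11/67)
obs 9: x=4 → posterior Normal(3449/3612, 44/301)
obs 10: x=-5/2 → posterior Normal(2459/4008, 22/167)
obs 11: x=7 → posterior Normal(5231/4404, 44/367)
obs 12: x=-5/2 → posterior Normal(4241/4800, 11/100)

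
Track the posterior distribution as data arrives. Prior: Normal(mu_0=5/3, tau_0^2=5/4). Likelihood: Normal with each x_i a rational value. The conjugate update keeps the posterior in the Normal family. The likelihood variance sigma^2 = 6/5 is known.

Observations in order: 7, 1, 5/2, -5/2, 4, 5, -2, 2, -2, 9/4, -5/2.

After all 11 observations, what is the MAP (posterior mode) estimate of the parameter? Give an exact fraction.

1635/1196

obs 1: x=7 → posterior Normal(215/49, 30/49)
obs 2: x=1 → posterior Normal(120/37, 15/37)
obs 3: x=5/2 → posterior Normal(55/18, 10/33)
obs 4: x=-5/2 → posterior Normal(60/31, 15/62)
obs 5: x=4 → posterior Normal(340/149, 30/149)
obs 6: x=5 → posterior Normal(155/58, 5/29)
obs 7: x=-2 → posterior Normal(415/199, 30/199)
obs 8: x=2 → posterior Normal(465/224, 15/112)
obs 9: x=-2 → posterior Normal(5/3, 10/83)
obs 10: x=9/4 → posterior Normal(1885/1096, 15/137)
obs 11: x=-5/2 → posterior Normal(1635/1196, 30/299)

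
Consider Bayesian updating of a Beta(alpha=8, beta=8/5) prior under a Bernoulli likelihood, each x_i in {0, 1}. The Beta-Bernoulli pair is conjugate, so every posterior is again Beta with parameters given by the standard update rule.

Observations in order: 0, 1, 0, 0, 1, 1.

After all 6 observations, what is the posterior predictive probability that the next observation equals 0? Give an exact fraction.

23/78

obs 1: x=0 → posterior Beta(8, 13/5)
obs 2: x=1 → posterior Beta(9, 13/5)
obs 3: x=0 → posterior Beta(9, 18/5)
obs 4: x=0 → posterior Beta(9, 23/5)
obs 5: x=1 → posterior Beta(10, 23/5)
obs 6: x=1 → posterior Beta(11, 23/5)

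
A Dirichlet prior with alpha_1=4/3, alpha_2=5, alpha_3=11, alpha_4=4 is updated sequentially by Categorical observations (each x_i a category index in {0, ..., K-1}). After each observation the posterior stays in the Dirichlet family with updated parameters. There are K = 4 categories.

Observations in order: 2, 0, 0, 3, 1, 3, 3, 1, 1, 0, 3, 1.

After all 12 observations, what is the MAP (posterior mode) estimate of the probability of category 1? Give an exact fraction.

3/11

obs 1: x=2 → posterior Dirichlet(4/3, 5, 12, 4)
obs 2: x=0 → posterior Dirichlet(7/3, 5, 12, 4)
obs 3: x=0 → posterior Dirichlet(10/3, 5, 12, 4)
obs 4: x=3 → posterior Dirichlet(10/3, 5, 12, 5)
obs 5: x=1 → posterior Dirichlet(10/3, 6, 12, 5)
obs 6: x=3 → posterior Dirichlet(10/3, 6, 12, 6)
obs 7: x=3 → posterior Dirichlet(10/3, 6, 12, 7)
obs 8: x=1 → posterior Dirichlet(10/3, 7, 12, 7)
obs 9: x=1 → posterior Dirichlet(10/3, 8, 12, 7)
obs 10: x=0 → posterior Dirichlet(13/3, 8, 12, 7)
obs 11: x=3 → posterior Dirichlet(13/3, 8, 12, 8)
obs 12: x=1 → posterior Dirichlet(13/3, 9, 12, 8)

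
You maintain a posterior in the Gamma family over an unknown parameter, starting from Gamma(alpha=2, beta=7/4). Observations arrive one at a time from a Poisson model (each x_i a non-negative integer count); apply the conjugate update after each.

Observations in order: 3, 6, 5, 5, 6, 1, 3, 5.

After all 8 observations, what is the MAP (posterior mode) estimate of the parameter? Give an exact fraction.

obs 1: x=3 → posterior Gamma(5, 11/4)
obs 2: x=6 → posterior Gamma(11, 15/4)
obs 3: x=5 → posterior Gamma(16, 19/4)
obs 4: x=5 → posterior Gamma(21, 23/4)
obs 5: x=6 → posterior Gamma(27, 27/4)
obs 6: x=1 → posterior Gamma(28, 31/4)
obs 7: x=3 → posterior Gamma(31, 35/4)
obs 8: x=5 → posterior Gamma(36, 39/4)

140/39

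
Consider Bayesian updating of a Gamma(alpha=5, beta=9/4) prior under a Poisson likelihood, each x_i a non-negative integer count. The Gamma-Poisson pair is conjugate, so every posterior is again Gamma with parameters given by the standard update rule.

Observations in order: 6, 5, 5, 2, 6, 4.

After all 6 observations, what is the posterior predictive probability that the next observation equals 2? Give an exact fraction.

obs 1: x=6 → posterior Gamma(11, 13/4)
obs 2: x=5 → posterior Gamma(16, 17/4)
obs 3: x=5 → posterior Gamma(21, 21/4)
obs 4: x=2 → posterior Gamma(23, 25/4)
obs 5: x=6 → posterior Gamma(29, 29/4)
obs 6: x=4 → posterior Gamma(33, 33/4)

1158891719827742985888393484693548871001090558023484688/7710105884424969623139759010953858981831553019262380893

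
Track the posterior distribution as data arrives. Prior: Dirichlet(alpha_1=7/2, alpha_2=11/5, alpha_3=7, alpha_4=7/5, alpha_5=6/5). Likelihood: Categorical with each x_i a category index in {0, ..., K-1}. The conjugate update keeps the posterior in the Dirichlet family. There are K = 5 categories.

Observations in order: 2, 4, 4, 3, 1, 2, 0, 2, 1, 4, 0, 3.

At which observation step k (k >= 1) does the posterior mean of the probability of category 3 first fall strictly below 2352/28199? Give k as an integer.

obs 1: x=2 → posterior Dirichlet(7/2, 11/5, 8, 7/5, 6/5)
obs 2: x=4 → posterior Dirichlet(7/2, 11/5, 8, 7/5, 11/5)
obs 3: x=4 → posterior Dirichlet(7/2, 11/5, 8, 7/5, 16/5)
obs 4: x=3 → posterior Dirichlet(7/2, 11/5, 8, 12/5, 16/5)
obs 5: x=1 → posterior Dirichlet(7/2, 16/5, 8, 12/5, 16/5)
obs 6: x=2 → posterior Dirichlet(7/2, 16/5, 9, 12/5, 16/5)
obs 7: x=0 → posterior Dirichlet(9/2, 16/5, 9, 12/5, 16/5)
obs 8: x=2 → posterior Dirichlet(9/2, 16/5, 10, 12/5, 16/5)
obs 9: x=1 → posterior Dirichlet(9/2, 21/5, 10, 12/5, 16/5)
obs 10: x=4 → posterior Dirichlet(9/2, 21/5, 10, 12/5, 21/5)
obs 11: x=0 → posterior Dirichlet(11/2, 21/5, 10, 12/5, 21/5)
obs 12: x=3 → posterior Dirichlet(11/2, 21/5, 10, 17/5, 21/5)

k = 2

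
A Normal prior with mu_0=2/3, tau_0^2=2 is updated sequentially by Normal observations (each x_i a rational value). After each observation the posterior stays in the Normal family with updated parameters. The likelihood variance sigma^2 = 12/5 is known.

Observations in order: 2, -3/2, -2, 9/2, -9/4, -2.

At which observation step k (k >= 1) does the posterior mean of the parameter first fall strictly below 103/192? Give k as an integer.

obs 1: x=2 → posterior Normal(14/11, 12/11)
obs 2: x=-3/2 → posterior Normal(13/32, 3/4)
obs 3: x=-2 → posterior Normal(-1/6, 4/7)
obs 4: x=9/2 → posterior Normal(19/26, 6/13)
obs 5: x=-9/4 → posterior Normal(1/4, 12/31)
obs 6: x=-2 → posterior Normal(-1/16, 1/3)

k = 2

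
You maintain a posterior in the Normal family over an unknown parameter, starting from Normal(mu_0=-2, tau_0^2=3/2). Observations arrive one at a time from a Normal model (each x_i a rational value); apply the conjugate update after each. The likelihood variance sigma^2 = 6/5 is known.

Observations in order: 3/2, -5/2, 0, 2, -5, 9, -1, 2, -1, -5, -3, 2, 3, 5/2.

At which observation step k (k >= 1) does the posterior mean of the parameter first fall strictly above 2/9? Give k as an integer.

k = 6

obs 1: x=3/2 → posterior Normal(-1/18, 2/3)
obs 2: x=-5/2 → posterior Normal(-13/14, 3/7)
obs 3: x=0 → posterior Normal(-13/19, 6/19)
obs 4: x=2 → posterior Normal(-1/8, 1/4)
obs 5: x=-5 → posterior Normal(-28/29, 6/29)
obs 6: x=9 → posterior Normal(1/2, 3/17)
obs 7: x=-1 → posterior Normal(4/13, 2/13)
obs 8: x=2 → posterior Normal(1/2, 3/22)
obs 9: x=-1 → posterior Normal(17/49, 6/49)
obs 10: x=-5 → posterior Normal(-4/27, 1/9)
obs 11: x=-3 → posterior Normal(-23/59, 6/59)
obs 12: x=2 → posterior Normal(-13/64, 3/32)
obs 13: x=3 → posterior Normal(2/69, 2/23)
obs 14: x=5/2 → posterior Normal(29/148, 3/37)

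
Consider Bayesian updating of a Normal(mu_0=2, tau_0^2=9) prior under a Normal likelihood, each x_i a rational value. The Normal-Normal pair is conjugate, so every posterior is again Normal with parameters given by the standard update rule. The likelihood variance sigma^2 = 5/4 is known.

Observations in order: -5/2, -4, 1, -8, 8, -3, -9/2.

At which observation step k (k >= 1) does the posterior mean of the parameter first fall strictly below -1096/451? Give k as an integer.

obs 1: x=-5/2 → posterior Normal(-80/41, 45/41)
obs 2: x=-4 → posterior Normal(-32/11, 45/77)
obs 3: x=1 → posterior Normal(-188/113, 45/113)
obs 4: x=-8 → posterior Normal(-476/149, 45/149)
obs 5: x=8 → posterior Normal(-188/185, 9/37)
obs 6: x=-3 → posterior Normal(-296/221, 45/221)
obs 7: x=-9/2 → posterior Normal(-458/257, 45/257)

k = 2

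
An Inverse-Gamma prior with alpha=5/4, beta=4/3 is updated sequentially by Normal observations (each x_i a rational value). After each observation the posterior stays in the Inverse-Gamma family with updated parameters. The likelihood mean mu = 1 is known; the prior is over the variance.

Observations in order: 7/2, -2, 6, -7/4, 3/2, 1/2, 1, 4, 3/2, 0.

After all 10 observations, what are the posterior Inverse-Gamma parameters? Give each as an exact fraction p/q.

obs 1: x=7/2 → posterior Inverse-Gamma(7/4, 107/24)
obs 2: x=-2 → posterior Inverse-Gamma(9/4, 215/24)
obs 3: x=6 → posterior Inverse-Gamma(11/4, 515/24)
obs 4: x=-7/4 → posterior Inverse-Gamma(13/4, 2423/96)
obs 5: x=3/2 → posterior Inverse-Gamma(15/4, 2435/96)
obs 6: x=1/2 → posterior Inverse-Gamma(17/4, 2447/96)
obs 7: x=1 → posterior Inverse-Gamma(19/4, 2447/96)
obs 8: x=4 → posterior Inverse-Gamma(21/4, 2879/96)
obs 9: x=3/2 → posterior Inverse-Gamma(23/4, 2891/96)
obs 10: x=0 → posterior Inverse-Gamma(25/4, 2939/96)

alpha=25/4, beta=2939/96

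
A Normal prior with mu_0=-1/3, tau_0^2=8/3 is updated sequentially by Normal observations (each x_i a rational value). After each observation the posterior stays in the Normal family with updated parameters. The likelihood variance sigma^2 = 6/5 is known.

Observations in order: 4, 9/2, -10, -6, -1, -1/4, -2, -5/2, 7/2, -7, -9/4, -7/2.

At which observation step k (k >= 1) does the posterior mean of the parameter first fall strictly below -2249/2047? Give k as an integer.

obs 1: x=4 → posterior Normal(77/29, 24/29)
obs 2: x=9/2 → posterior Normal(167/49, 24/49)
obs 3: x=-10 → posterior Normal(-11/23, 8/23)
obs 4: x=-6 → posterior Normal(-153/89, 24/89)
obs 5: x=-1 → posterior Normal(-173/109, 24/109)
obs 6: x=-1/4 → posterior Normal(-178/129, 8/43)
obs 7: x=-2 → posterior Normal(-218/149, 24/149)
obs 8: x=-5/2 → posterior Normal(-268/169, 24/169)
obs 9: x=7/2 → posterior Normal(-22/21, 8/63)
obs 10: x=-7 → posterior Normal(-338/209, 24/209)
obs 11: x=-9/4 → posterior Normal(-383/229, 24/229)
obs 12: x=-7/2 → posterior Normal(-151/83, 8/83)

k = 4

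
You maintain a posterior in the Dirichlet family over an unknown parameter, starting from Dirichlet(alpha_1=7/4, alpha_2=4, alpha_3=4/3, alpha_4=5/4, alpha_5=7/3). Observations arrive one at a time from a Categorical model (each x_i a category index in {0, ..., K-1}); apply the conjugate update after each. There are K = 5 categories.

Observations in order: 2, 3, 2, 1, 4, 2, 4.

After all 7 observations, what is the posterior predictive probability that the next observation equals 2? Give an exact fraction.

13/53

obs 1: x=2 → posterior Dirichlet(7/4, 4, 7/3, 5/4, 7/3)
obs 2: x=3 → posterior Dirichlet(7/4, 4, 7/3, 9/4, 7/3)
obs 3: x=2 → posterior Dirichlet(7/4, 4, 10/3, 9/4, 7/3)
obs 4: x=1 → posterior Dirichlet(7/4, 5, 10/3, 9/4, 7/3)
obs 5: x=4 → posterior Dirichlet(7/4, 5, 10/3, 9/4, 10/3)
obs 6: x=2 → posterior Dirichlet(7/4, 5, 13/3, 9/4, 10/3)
obs 7: x=4 → posterior Dirichlet(7/4, 5, 13/3, 9/4, 13/3)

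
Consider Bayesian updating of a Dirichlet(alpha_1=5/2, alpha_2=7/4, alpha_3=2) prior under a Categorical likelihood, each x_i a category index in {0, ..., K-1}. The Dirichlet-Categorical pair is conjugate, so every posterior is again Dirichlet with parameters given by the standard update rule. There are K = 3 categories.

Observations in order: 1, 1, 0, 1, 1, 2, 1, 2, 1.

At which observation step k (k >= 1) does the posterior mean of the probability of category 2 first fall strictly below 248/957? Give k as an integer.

obs 1: x=1 → posterior Dirichlet(5/2, 11/4, 2)
obs 2: x=1 → posterior Dirichlet(5/2, 15/4, 2)
obs 3: x=0 → posterior Dirichlet(7/2, 15/4, 2)
obs 4: x=1 → posterior Dirichlet(7/2, 19/4, 2)
obs 5: x=1 → posterior Dirichlet(7/2, 23/4, 2)
obs 6: x=2 → posterior Dirichlet(7/2, 23/4, 3)
obs 7: x=1 → posterior Dirichlet(7/2, 27/4, 3)
obs 8: x=2 → posterior Dirichlet(7/2, 27/4, 4)
obs 9: x=1 → posterior Dirichlet(7/2, 31/4, 4)

k = 2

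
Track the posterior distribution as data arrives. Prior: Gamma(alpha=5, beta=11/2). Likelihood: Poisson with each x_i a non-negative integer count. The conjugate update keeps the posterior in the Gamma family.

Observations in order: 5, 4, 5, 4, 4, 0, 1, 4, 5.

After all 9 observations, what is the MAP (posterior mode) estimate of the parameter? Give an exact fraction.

obs 1: x=5 → posterior Gamma(10, 13/2)
obs 2: x=4 → posterior Gamma(14, 15/2)
obs 3: x=5 → posterior Gamma(19, 17/2)
obs 4: x=4 → posterior Gamma(23, 19/2)
obs 5: x=4 → posterior Gamma(27, 21/2)
obs 6: x=0 → posterior Gamma(27, 23/2)
obs 7: x=1 → posterior Gamma(28, 25/2)
obs 8: x=4 → posterior Gamma(32, 27/2)
obs 9: x=5 → posterior Gamma(37, 29/2)

72/29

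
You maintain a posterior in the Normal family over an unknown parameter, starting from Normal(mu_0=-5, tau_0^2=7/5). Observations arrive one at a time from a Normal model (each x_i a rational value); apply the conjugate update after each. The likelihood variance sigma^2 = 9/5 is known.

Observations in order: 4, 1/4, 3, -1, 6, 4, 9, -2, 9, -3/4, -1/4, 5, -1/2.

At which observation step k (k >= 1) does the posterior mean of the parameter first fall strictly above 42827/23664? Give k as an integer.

k = 7

obs 1: x=4 → posterior Normal(-17/16, 63/80)
obs 2: x=1/4 → posterior Normal(-61/92, 63/115)
obs 3: x=3 → posterior Normal(23/120, 21/50)
obs 4: x=-1 → posterior Normal(-5/148, 63/185)
obs 5: x=6 → posterior Normal(163/176, 63/220)
obs 6: x=4 → posterior Normal(275/204, 21/85)
obs 7: x=9 → posterior Normal(527/232, 63/290)
obs 8: x=-2 → posterior Normal(471/260, 63/325)
obs 9: x=9 → posterior Normal(241/96, 7/40)
obs 10: x=-3/4 → posterior Normal(351/158, 63/395)
obs 11: x=-1/4 → posterior Normal(695/344, 63/430)
obs 12: x=5 → posterior Normal(835/372, 21/155)
obs 13: x=-1/2 → posterior Normal(821/400, 63/500)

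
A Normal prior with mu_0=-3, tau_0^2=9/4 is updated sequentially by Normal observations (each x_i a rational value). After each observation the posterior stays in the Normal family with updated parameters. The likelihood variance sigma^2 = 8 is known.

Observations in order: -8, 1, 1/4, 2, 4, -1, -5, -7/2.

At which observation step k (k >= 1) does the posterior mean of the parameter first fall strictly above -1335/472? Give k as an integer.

obs 1: x=-8 → posterior Normal(-168/41, 72/41)
obs 2: x=1 → posterior Normal(-159/50, 36/25)
obs 3: x=1/4 → posterior Normal(-627/236, 72/59)
obs 4: x=2 → posterior Normal(-555/272, 18/17)
obs 5: x=4 → posterior Normal(-411/308, 72/77)
obs 6: x=-1 → posterior Normal(-447/344, 36/43)
obs 7: x=-5 → posterior Normal(-33/20, 72/95)
obs 8: x=-7/2 → posterior Normal(-753/416, 9/13)

k = 3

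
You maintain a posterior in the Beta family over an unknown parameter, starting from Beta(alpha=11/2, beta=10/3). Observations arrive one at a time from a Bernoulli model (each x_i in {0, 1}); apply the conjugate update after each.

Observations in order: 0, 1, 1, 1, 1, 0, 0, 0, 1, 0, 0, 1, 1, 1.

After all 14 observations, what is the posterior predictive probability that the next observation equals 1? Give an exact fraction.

obs 1: x=0 → posterior Beta(11/2, 13/3)
obs 2: x=1 → posterior Beta(13/2, 13/3)
obs 3: x=1 → posterior Beta(15/2, 13/3)
obs 4: x=1 → posterior Beta(17/2, 13/3)
obs 5: x=1 → posterior Beta(19/2, 13/3)
obs 6: x=0 → posterior Beta(19/2, 16/3)
obs 7: x=0 → posterior Beta(19/2, 19/3)
obs 8: x=0 → posterior Beta(19/2, 22/3)
obs 9: x=1 → posterior Beta(21/2, 22/3)
obs 10: x=0 → posterior Beta(21/2, 25/3)
obs 11: x=0 → posterior Beta(21/2, 28/3)
obs 12: x=1 → posterior Beta(23/2, 28/3)
obs 13: x=1 → posterior Beta(25/2, 28/3)
obs 14: x=1 → posterior Beta(27/2, 28/3)

81/137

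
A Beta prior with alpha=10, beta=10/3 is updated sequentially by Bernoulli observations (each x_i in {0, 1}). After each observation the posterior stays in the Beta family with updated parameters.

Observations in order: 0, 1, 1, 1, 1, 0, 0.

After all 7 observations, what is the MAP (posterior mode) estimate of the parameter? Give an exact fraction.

39/55

obs 1: x=0 → posterior Beta(10, 13/3)
obs 2: x=1 → posterior Beta(11, 13/3)
obs 3: x=1 → posterior Beta(12, 13/3)
obs 4: x=1 → posterior Beta(13, 13/3)
obs 5: x=1 → posterior Beta(14, 13/3)
obs 6: x=0 → posterior Beta(14, 16/3)
obs 7: x=0 → posterior Beta(14, 19/3)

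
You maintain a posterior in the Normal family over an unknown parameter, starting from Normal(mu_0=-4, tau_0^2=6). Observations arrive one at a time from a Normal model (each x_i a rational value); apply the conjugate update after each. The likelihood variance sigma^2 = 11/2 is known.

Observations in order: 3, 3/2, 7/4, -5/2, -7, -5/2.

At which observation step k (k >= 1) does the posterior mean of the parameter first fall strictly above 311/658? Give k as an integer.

k = 3

obs 1: x=3 → posterior Normal(-8/23, 66/23)
obs 2: x=3/2 → posterior Normal(2/7, 66/35)
obs 3: x=7/4 → posterior Normal(31/47, 66/47)
obs 4: x=-5/2 → posterior Normal(1/59, 66/59)
obs 5: x=-7 → posterior Normal(-83/71, 66/71)
obs 6: x=-5/2 → posterior Normal(-113/83, 66/83)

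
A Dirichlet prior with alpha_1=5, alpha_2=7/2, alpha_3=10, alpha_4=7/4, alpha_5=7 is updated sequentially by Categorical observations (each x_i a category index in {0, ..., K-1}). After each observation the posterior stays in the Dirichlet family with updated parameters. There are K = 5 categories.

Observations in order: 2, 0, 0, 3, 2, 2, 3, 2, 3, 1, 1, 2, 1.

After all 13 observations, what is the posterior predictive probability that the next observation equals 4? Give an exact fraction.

4/23

obs 1: x=2 → posterior Dirichlet(5, 7/2, 11, 7/4, 7)
obs 2: x=0 → posterior Dirichlet(6, 7/2, 11, 7/4, 7)
obs 3: x=0 → posterior Dirichlet(7, 7/2, 11, 7/4, 7)
obs 4: x=3 → posterior Dirichlet(7, 7/2, 11, 11/4, 7)
obs 5: x=2 → posterior Dirichlet(7, 7/2, 12, 11/4, 7)
obs 6: x=2 → posterior Dirichlet(7, 7/2, 13, 11/4, 7)
obs 7: x=3 → posterior Dirichlet(7, 7/2, 13, 15/4, 7)
obs 8: x=2 → posterior Dirichlet(7, 7/2, 14, 15/4, 7)
obs 9: x=3 → posterior Dirichlet(7, 7/2, 14, 19/4, 7)
obs 10: x=1 → posterior Dirichlet(7, 9/2, 14, 19/4, 7)
obs 11: x=1 → posterior Dirichlet(7, 11/2, 14, 19/4, 7)
obs 12: x=2 → posterior Dirichlet(7, 11/2, 15, 19/4, 7)
obs 13: x=1 → posterior Dirichlet(7, 13/2, 15, 19/4, 7)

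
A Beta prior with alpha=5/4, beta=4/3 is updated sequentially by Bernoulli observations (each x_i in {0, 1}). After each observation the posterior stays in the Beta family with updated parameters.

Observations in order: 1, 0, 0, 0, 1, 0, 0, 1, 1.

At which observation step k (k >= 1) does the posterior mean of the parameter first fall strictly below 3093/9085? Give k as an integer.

k = 7

obs 1: x=1 → posterior Beta(9/4, 4/3)
obs 2: x=0 → posterior Beta(9/4, 7/3)
obs 3: x=0 → posterior Beta(9/4, 10/3)
obs 4: x=0 → posterior Beta(9/4, 13/3)
obs 5: x=1 → posterior Beta(13/4, 13/3)
obs 6: x=0 → posterior Beta(13/4, 16/3)
obs 7: x=0 → posterior Beta(13/4, 19/3)
obs 8: x=1 → posterior Beta(17/4, 19/3)
obs 9: x=1 → posterior Beta(21/4, 19/3)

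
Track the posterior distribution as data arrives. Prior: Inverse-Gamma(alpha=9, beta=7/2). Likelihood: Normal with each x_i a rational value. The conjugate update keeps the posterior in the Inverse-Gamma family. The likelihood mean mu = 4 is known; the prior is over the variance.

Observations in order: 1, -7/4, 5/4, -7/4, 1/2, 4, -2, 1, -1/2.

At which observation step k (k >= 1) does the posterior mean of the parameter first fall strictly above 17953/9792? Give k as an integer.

k = 2

obs 1: x=1 → posterior Inverse-Gamma(19/2, 8)
obs 2: x=-7/4 → posterior Inverse-Gamma(10, 785/32)
obs 3: x=5/4 → posterior Inverse-Gamma(21/2, 453/16)
obs 4: x=-7/4 → posterior Inverse-Gamma(11, 1435/32)
obs 5: x=1/2 → posterior Inverse-Gamma(23/2, 1631/32)
obs 6: x=4 → posterior Inverse-Gamma(12, 1631/32)
obs 7: x=-2 → posterior Inverse-Gamma(25/2, 2207/32)
obs 8: x=1 → posterior Inverse-Gamma(13, 2351/32)
obs 9: x=-1/2 → posterior Inverse-Gamma(27/2, 2675/32)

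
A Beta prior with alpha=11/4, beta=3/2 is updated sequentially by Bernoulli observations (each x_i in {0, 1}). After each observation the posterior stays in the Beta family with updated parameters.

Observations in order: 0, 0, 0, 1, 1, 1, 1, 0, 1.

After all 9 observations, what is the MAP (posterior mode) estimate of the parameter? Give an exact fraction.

3/5

obs 1: x=0 → posterior Beta(11/4, 5/2)
obs 2: x=0 → posterior Beta(11/4, 7/2)
obs 3: x=0 → posterior Beta(11/4, 9/2)
obs 4: x=1 → posterior Beta(15/4, 9/2)
obs 5: x=1 → posterior Beta(19/4, 9/2)
obs 6: x=1 → posterior Beta(23/4, 9/2)
obs 7: x=1 → posterior Beta(27/4, 9/2)
obs 8: x=0 → posterior Beta(27/4, 11/2)
obs 9: x=1 → posterior Beta(31/4, 11/2)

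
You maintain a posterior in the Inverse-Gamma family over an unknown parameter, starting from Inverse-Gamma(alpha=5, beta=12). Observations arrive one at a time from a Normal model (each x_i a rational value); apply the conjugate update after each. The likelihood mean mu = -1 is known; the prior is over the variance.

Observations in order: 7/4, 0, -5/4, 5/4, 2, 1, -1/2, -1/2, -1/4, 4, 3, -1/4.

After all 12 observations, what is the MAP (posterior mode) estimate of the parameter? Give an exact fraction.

1493/384

obs 1: x=7/4 → posterior Inverse-Gamma(11/2, 505/32)
obs 2: x=0 → posterior Inverse-Gamma(6, 521/32)
obs 3: x=-5/4 → posterior Inverse-Gamma(13/2, 261/16)
obs 4: x=5/4 → posterior Inverse-Gamma(7, 603/32)
obs 5: x=2 → posterior Inverse-Gamma(15/2, 747/32)
obs 6: x=1 → posterior Inverse-Gamma(8, 811/32)
obs 7: x=-1/2 → posterior Inverse-Gamma(17/2, 815/32)
obs 8: x=-1/2 → posterior Inverse-Gamma(9, 819/32)
obs 9: x=-1/4 → posterior Inverse-Gamma(19/2, 207/8)
obs 10: x=4 → posterior Inverse-Gamma(10, 307/8)
obs 11: x=3 → posterior Inverse-Gamma(21/2, 371/8)
obs 12: x=-1/4 → posterior Inverse-Gamma(11, 1493/32)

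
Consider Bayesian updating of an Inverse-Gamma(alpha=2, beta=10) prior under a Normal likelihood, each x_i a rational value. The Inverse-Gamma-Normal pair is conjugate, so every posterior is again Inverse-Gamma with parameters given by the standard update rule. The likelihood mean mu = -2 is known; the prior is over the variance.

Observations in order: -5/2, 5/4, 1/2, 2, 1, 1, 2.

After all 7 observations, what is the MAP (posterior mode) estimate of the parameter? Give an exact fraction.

1393/208

obs 1: x=-5/2 → posterior Inverse-Gamma(5/2, 81/8)
obs 2: x=5/4 → posterior Inverse-Gamma(3, 493/32)
obs 3: x=1/2 → posterior Inverse-Gamma(7/2, 593/32)
obs 4: x=2 → posterior Inverse-Gamma(4, 849/32)
obs 5: x=1 → posterior Inverse-Gamma(9/2, 993/32)
obs 6: x=1 → posterior Inverse-Gamma(5, 1137/32)
obs 7: x=2 → posterior Inverse-Gamma(11/2, 1393/32)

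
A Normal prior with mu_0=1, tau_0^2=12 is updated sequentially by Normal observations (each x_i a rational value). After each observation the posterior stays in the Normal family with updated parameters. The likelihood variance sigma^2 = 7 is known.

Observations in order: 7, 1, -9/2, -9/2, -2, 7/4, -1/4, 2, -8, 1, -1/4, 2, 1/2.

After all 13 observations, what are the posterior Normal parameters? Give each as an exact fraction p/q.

mu_0=-44/163, tau_0^2=84/163

obs 1: x=7 → posterior Normal(91/19, 84/19)
obs 2: x=1 → posterior Normal(103/31, 84/31)
obs 3: x=-9/2 → posterior Normal(49/43, 84/43)
obs 4: x=-9/2 → posterior Normal(-1/11, 84/55)
obs 5: x=-2 → posterior Normal(-29/67, 84/67)
obs 6: x=7/4 → posterior Normal(-8/79, 84/79)
obs 7: x=-1/4 → posterior Normal(-11/91, 12/13)
obs 8: x=2 → posterior Normal(13/103, 84/103)
obs 9: x=-8 → posterior Normal(-83/115, 84/115)
obs 10: x=1 → posterior Normal(-71/127, 84/127)
obs 11: x=-1/4 → posterior Normal(-74/139, 84/139)
obs 12: x=2 → posterior Normal(-50/151, 84/151)
obs 13: x=1/2 → posterior Normal(-44/163, 84/163)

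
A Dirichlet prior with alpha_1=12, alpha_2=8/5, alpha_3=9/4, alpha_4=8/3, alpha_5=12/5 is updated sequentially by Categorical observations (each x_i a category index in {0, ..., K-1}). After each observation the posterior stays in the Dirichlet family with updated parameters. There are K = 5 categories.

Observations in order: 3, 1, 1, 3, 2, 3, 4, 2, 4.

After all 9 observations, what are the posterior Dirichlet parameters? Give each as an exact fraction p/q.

obs 1: x=3 → posterior Dirichlet(12, 8/5, 9/4, 11/3, 12/5)
obs 2: x=1 → posterior Dirichlet(12, 13/5, 9/4, 11/3, 12/5)
obs 3: x=1 → posterior Dirichlet(12, 18/5, 9/4, 11/3, 12/5)
obs 4: x=3 → posterior Dirichlet(12, 18/5, 9/4, 14/3, 12/5)
obs 5: x=2 → posterior Dirichlet(12, 18/5, 13/4, 14/3, 12/5)
obs 6: x=3 → posterior Dirichlet(12, 18/5, 13/4, 17/3, 12/5)
obs 7: x=4 → posterior Dirichlet(12, 18/5, 13/4, 17/3, 17/5)
obs 8: x=2 → posterior Dirichlet(12, 18/5, 17/4, 17/3, 17/5)
obs 9: x=4 → posterior Dirichlet(12, 18/5, 17/4, 17/3, 22/5)

alpha_1=12, alpha_2=18/5, alpha_3=17/4, alpha_4=17/3, alpha_5=22/5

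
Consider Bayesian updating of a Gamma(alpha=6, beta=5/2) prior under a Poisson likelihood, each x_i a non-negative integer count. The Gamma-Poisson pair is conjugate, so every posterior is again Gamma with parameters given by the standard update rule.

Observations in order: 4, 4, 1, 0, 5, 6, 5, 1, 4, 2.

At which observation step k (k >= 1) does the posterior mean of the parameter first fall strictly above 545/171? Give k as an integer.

k = 7

obs 1: x=4 → posterior Gamma(10, 7/2)
obs 2: x=4 → posterior Gamma(14, 9/2)
obs 3: x=1 → posterior Gamma(15, 11/2)
obs 4: x=0 → posterior Gamma(15, 13/2)
obs 5: x=5 → posterior Gamma(20, 15/2)
obs 6: x=6 → posterior Gamma(26, 17/2)
obs 7: x=5 → posterior Gamma(31, 19/2)
obs 8: x=1 → posterior Gamma(32, 21/2)
obs 9: x=4 → posterior Gamma(36, 23/2)
obs 10: x=2 → posterior Gamma(38, 25/2)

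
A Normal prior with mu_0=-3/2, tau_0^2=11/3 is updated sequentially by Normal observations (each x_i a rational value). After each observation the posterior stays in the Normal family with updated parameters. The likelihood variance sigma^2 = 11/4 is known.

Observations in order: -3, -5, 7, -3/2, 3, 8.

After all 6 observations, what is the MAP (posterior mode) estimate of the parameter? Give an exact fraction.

59/54

obs 1: x=-3 → posterior Normal(-33/14, 11/7)
obs 2: x=-5 → posterior Normal(-73/22, 1)
obs 3: x=7 → posterior Normal(-17/30, 11/15)
obs 4: x=-3/2 → posterior Normal(-29/38, 11/19)
obs 5: x=3 → posterior Normal(-5/46, 11/23)
obs 6: x=8 → posterior Normal(59/54, 11/27)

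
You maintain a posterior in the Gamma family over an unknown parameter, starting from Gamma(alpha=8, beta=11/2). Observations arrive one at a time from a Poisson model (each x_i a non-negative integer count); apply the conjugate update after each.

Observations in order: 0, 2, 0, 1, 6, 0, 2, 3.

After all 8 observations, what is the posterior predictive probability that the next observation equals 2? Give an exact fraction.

obs 1: x=0 → posterior Gamma(8, 13/2)
obs 2: x=2 → posterior Gamma(10, 15/2)
obs 3: x=0 → posterior Gamma(10, 17/2)
obs 4: x=1 → posterior Gamma(11, 19/2)
obs 5: x=6 → posterior Gamma(17, 21/2)
obs 6: x=0 → posterior Gamma(17, 23/2)
obs 7: x=2 → posterior Gamma(19, 25/2)
obs 8: x=3 → posterior Gamma(22, 27/2)

31273992235224203710263689505171348/125184900814733057351483732809459681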